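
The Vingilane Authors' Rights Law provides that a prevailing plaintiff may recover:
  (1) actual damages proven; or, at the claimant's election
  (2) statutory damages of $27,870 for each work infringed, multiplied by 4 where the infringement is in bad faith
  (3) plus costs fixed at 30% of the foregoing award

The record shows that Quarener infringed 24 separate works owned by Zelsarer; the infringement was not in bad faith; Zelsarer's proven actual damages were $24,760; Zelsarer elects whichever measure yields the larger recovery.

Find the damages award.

Statutory damages: 24 × $27,870 = $668,880
Infringement not in bad faith: no ×4 enhancement.
Greater of actual damages ($24,760) or statutory damages ($668,880): $668,880
Costs: 30% of $668,880 = $200,664
Award plus costs: $668,880 + $200,664 = $869,544

$869,544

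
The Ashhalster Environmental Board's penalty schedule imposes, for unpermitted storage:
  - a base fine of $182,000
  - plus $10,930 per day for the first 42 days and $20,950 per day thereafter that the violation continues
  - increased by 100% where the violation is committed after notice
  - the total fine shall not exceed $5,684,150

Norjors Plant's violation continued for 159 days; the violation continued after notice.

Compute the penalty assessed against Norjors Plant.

$5,684,150

First 42 days: 42 × $10,930 = $459,060
Remaining days: (159 − 42) × $20,950 = $2,451,150
Per-day component: $459,060 + $2,451,150 = $2,910,210
Base plus per-day: $182,000 + $2,910,210 = $3,092,210
Enhancement: 100% of $3,092,210 = $3,092,210
Enhanced fine: $3,092,210 + $3,092,210 = $6,184,420
Cap at $5,684,150: $6,184,420 exceeds the cap → $5,684,150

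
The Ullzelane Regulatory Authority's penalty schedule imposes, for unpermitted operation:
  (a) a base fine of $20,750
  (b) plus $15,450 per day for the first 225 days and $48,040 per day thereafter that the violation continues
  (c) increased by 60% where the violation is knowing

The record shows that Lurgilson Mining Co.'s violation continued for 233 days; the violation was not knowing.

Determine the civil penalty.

$3,881,320

First 225 days: 225 × $15,450 = $3,476,250
Remaining days: (233 − 225) × $48,040 = $384,320
Per-day component: $3,476,250 + $384,320 = $3,860,570
Base plus per-day: $20,750 + $3,860,570 = $3,881,320
The violation was not knowing: no 60% increase.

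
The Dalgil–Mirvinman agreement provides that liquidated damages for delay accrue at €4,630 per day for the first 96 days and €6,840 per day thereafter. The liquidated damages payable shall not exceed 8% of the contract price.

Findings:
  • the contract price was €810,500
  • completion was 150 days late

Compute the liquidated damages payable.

Liquidated damages: €64,840

First 96 days: 96 × €4,630 = €444,480
Remaining days: (150 − 96) × €6,840 = €369,360
Accrued per-day damages: €444,480 + €369,360 = €813,840
Cap: 8% of €810,500 = €64,840
Cap at €64,840: €813,840 exceeds the cap → €64,840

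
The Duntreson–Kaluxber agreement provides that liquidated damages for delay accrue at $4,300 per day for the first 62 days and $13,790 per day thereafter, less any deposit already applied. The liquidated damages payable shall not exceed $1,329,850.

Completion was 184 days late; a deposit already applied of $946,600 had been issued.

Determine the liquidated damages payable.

$1,002,380

First 62 days: 62 × $4,300 = $266,600
Remaining days: (184 − 62) × $13,790 = $1,682,380
Accrued per-day damages: $266,600 + $1,682,380 = $1,948,980
Less deposit already applied: $1,948,980 − $946,600 = $1,002,380
Cap at $1,329,850: $1,002,380 is within the cap, no reduction.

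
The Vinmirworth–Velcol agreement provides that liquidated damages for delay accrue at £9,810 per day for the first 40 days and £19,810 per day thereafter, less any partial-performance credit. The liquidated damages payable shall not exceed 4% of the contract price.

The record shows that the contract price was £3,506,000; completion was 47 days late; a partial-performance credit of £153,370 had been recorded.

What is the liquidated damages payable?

First 40 days: 40 × £9,810 = £392,400
Remaining days: (47 − 40) × £19,810 = £138,670
Accrued per-day damages: £392,400 + £138,670 = £531,070
Less partial-performance credit: £531,070 − £153,370 = £377,700
Cap: 4% of £3,506,000 = £140,240
Cap at £140,240: £377,700 exceeds the cap → £140,240

£140,240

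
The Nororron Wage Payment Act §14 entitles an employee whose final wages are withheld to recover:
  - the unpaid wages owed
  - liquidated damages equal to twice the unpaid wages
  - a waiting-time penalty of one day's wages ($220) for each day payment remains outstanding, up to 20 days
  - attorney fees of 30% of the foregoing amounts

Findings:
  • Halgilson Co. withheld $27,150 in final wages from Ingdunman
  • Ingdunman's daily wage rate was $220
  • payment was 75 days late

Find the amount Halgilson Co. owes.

Total award: $111,605

Doubled: 2 × $27,150 = $54,300
Penalty days: min(75, 20) = 20
Waiting-time penalty: 20 × $220 = $4,400
Subtotal: $27,150 + $54,300 + $4,400 = $85,850
Attorney fees: 30% of $85,850 = $25,755
Total award: $85,850 + $25,755 = $111,605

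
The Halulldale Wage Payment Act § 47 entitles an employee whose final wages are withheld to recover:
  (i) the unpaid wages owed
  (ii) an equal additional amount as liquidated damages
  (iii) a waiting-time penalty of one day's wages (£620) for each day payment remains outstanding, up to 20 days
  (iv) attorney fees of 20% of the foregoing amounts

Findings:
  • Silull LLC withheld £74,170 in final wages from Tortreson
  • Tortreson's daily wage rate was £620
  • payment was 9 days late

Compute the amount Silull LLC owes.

£184,704

Liquidated damages (equal amount): £74,170
Penalty days: min(9, 20) = 9
Waiting-time penalty: 9 × £620 = £5,580
Subtotal: £74,170 + £74,170 + £5,580 = £153,920
Attorney fees: 20% of £153,920 = £30,784
Total award: £153,920 + £30,784 = £184,704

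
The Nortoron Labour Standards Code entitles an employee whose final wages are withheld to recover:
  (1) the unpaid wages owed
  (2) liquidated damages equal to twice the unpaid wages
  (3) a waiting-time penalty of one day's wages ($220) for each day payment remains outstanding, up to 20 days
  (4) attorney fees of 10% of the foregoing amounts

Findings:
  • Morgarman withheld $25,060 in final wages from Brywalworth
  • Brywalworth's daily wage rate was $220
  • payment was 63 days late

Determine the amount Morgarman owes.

Doubled: 2 × $25,060 = $50,120
Penalty days: min(63, 20) = 20
Waiting-time penalty: 20 × $220 = $4,400
Subtotal: $25,060 + $50,120 + $4,400 = $79,580
Attorney fees: 10% of $79,580 = $7,958
Total award: $79,580 + $7,958 = $87,538

$87,538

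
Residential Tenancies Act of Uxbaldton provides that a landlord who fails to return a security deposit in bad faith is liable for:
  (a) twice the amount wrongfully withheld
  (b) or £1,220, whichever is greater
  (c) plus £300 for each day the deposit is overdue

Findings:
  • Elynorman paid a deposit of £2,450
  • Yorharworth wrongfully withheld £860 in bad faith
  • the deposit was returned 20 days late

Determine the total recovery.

£7,720

Doubled: 2 × £860 = £1,720
Minimum £1,220: £1,720 meets the minimum, no increase.
Late-return penalty: 20 × £300 = £6,000
Damages plus late penalty: £1,720 + £6,000 = £7,720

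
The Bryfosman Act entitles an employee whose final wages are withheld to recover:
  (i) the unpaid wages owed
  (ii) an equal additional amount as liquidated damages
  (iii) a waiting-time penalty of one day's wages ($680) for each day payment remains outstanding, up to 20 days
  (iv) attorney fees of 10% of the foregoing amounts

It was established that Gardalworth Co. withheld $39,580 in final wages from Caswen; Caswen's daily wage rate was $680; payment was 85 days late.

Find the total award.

Liquidated damages (equal amount): $39,580
Penalty days: min(85, 20) = 20
Waiting-time penalty: 20 × $680 = $13,600
Subtotal: $39,580 + $39,580 + $13,600 = $92,760
Attorney fees: 10% of $92,760 = $9,276
Total award: $92,760 + $9,276 = $102,036

$102,036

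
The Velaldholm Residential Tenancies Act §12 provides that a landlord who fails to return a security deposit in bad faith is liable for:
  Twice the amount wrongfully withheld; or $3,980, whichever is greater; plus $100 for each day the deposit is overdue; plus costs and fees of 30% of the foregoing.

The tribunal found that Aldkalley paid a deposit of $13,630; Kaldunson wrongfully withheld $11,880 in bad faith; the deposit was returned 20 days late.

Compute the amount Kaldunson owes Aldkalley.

Doubled: 2 × $11,880 = $23,760
Minimum $3,980: $23,760 meets the minimum, no increase.
Late-return penalty: 20 × $100 = $2,000
Damages plus late penalty: $23,760 + $2,000 = $25,760
Costs and fees: 30% of $25,760 = $7,728
Total recovery: $25,760 + $7,728 = $33,488

$33,488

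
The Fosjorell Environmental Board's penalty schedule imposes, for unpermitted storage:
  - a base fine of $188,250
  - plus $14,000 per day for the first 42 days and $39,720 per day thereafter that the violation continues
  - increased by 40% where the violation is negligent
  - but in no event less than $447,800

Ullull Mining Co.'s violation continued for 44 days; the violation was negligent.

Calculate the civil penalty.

First 42 days: 42 × $14,000 = $588,000
Remaining days: (44 − 42) × $39,720 = $79,440
Per-day component: $588,000 + $79,440 = $667,440
Base plus per-day: $188,250 + $667,440 = $855,690
Enhancement: 40% of $855,690 = $342,276
Enhanced fine: $855,690 + $342,276 = $1,197,966
Minimum $447,800: $1,197,966 meets the minimum, no increase.

Civil penalty: $1,197,966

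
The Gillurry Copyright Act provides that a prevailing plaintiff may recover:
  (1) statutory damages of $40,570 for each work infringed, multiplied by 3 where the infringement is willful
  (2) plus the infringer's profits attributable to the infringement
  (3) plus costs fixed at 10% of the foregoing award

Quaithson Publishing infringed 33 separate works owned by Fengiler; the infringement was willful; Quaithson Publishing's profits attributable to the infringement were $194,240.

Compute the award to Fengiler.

Statutory damages: 33 × $40,570 = $1,338,810
Trebled: 3 × $1,338,810 = $4,016,430
Combined award: $4,016,430 + $194,240 = $4,210,670
Costs: 10% of $4,210,670 = $421,067
Award plus costs: $4,210,670 + $421,067 = $4,631,737

Award: $4,631,737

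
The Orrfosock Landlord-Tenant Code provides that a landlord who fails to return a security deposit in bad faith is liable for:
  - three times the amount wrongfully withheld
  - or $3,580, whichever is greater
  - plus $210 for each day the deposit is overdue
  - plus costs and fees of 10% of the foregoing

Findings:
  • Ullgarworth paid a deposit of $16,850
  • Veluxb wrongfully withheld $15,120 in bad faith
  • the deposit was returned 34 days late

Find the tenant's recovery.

$57,750

Trebled: 3 × $15,120 = $45,360
Minimum $3,580: $45,360 meets the minimum, no increase.
Late-return penalty: 34 × $210 = $7,140
Damages plus late penalty: $45,360 + $7,140 = $52,500
Costs and fees: 10% of $52,500 = $5,250
Total recovery: $52,500 + $5,250 = $57,750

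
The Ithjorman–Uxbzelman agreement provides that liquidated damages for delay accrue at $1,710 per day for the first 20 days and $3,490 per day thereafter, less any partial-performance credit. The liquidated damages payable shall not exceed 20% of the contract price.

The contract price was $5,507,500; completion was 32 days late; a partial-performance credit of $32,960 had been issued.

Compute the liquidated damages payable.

First 20 days: 20 × $1,710 = $34,200
Remaining days: (32 − 20) × $3,490 = $41,880
Accrued per-day damages: $34,200 + $41,880 = $76,080
Less partial-performance credit: $76,080 − $32,960 = $43,120
Cap: 20% of $5,507,500 = $1,101,500
Cap at $1,101,500: $43,120 is within the cap, no reduction.

Liquidated damages: $43,120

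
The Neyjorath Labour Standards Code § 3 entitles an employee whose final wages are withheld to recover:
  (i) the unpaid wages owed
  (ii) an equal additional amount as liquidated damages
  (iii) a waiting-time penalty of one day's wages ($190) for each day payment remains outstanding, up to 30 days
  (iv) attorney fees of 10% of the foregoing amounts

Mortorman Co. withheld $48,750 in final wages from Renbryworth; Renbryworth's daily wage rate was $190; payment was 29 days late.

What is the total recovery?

$113,311

Liquidated damages (equal amount): $48,750
Penalty days: min(29, 30) = 29
Waiting-time penalty: 29 × $190 = $5,510
Subtotal: $48,750 + $48,750 + $5,510 = $103,010
Attorney fees: 10% of $103,010 = $10,301
Total award: $103,010 + $10,301 = $113,311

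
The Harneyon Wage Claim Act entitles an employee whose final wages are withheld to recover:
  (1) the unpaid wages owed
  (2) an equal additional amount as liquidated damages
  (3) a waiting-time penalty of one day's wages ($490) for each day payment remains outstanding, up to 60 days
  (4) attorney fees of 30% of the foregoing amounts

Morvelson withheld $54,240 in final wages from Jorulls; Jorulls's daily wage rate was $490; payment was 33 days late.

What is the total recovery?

Liquidated damages (equal amount): $54,240
Penalty days: min(33, 60) = 33
Waiting-time penalty: 33 × $490 = $16,170
Subtotal: $54,240 + $54,240 + $16,170 = $124,650
Attorney fees: 30% of $124,650 = $37,395
Total award: $124,650 + $37,395 = $162,045

Total award: $162,045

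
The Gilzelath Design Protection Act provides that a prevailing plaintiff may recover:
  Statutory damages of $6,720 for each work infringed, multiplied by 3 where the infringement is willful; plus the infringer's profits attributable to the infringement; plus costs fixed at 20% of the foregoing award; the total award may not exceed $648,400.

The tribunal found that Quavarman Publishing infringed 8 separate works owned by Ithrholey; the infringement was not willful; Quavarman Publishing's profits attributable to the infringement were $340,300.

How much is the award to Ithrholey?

Award: $472,872

Statutory damages: 8 × $6,720 = $53,760
Infringement not willful: no ×3 enhancement.
Combined award: $53,760 + $340,300 = $394,060
Costs: 20% of $394,060 = $78,812
Award plus costs: $394,060 + $78,812 = $472,872
Cap at $648,400: $472,872 is within the cap, no reduction.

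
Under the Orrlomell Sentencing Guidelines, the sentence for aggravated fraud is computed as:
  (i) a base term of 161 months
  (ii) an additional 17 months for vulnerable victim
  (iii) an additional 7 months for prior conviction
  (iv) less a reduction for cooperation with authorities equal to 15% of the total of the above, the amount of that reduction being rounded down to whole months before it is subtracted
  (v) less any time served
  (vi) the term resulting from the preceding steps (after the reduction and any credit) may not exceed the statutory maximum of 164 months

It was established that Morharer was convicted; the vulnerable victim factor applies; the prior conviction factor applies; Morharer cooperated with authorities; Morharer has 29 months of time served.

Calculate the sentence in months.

Vulnerable victim enhancement: +17 months
Prior conviction enhancement: +7 months
Adjusted term: 161 months + 17 months + 7 months = 185 months
Cooperation with authorities reduction: 15% of 185 months = 27 months (rounded down)
After reduction: 185 − 27 = 158 months
Less time served: 158 months − 29 months = 129 months
Cap at 164 months: 129 months is within the cap, no reduction.

Sentence: 129 months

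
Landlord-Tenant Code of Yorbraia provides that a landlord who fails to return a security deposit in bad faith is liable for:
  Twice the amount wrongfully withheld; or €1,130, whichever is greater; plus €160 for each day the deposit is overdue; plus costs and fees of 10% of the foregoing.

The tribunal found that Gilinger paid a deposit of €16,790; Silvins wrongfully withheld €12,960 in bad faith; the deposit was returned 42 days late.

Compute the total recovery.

€35,904

Doubled: 2 × €12,960 = €25,920
Minimum €1,130: €25,920 meets the minimum, no increase.
Late-return penalty: 42 × €160 = €6,720
Damages plus late penalty: €25,920 + €6,720 = €32,640
Costs and fees: 10% of €32,640 = €3,264
Total recovery: €32,640 + €3,264 = €35,904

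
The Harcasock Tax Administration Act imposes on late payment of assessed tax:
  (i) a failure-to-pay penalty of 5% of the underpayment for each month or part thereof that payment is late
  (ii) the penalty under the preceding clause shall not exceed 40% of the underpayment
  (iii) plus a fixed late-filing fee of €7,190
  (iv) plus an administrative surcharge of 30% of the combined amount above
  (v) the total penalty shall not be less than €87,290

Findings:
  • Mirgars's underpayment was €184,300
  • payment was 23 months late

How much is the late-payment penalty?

€105,183

Accrued rate: 5% × 23 = 115%, capped at 40% → 40%
Failure-to-pay penalty: 40% of €184,300 = €73,720
Penalty before surcharge: €73,720 + €7,190 = €80,910
Administrative surcharge: 30% of €80,910 = €24,273
Total penalty: €80,910 + €24,273 = €105,183
Minimum €87,290: €105,183 meets the minimum, no increase.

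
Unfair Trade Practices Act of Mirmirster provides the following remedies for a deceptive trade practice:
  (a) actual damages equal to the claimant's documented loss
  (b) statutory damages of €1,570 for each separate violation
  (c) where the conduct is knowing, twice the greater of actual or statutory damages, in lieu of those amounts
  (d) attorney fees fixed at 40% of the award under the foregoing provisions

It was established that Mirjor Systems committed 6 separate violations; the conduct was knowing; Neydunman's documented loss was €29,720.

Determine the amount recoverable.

Statutory damages: 6 × €1,570 = €9,420
Greater of actual damages (€29,720) or statutory damages (€9,420): €29,720
Doubled: 2 × €29,720 = €59,440
Attorney fees: 40% of €59,440 = €23,776
Total recovery: €59,440 + €23,776 = €83,216

Total recovery: €83,216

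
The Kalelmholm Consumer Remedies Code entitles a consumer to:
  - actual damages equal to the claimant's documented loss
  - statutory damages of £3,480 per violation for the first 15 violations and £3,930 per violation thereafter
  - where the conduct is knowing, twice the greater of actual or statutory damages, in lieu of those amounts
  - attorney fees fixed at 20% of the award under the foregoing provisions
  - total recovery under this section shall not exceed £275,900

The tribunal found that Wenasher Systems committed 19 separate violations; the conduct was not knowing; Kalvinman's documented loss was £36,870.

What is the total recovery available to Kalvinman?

Total recovery: £125,748

First 15 violations: 15 × £3,480 = £52,200
Remaining violations: (19 − 15) × £3,930 = £15,720
Statutory damages: £52,200 + £15,720 = £67,920
Conduct not knowing: the in-lieu enhancement does not apply.
Actual plus statutory damages: £36,870 + £67,920 = £104,790
Attorney fees: 20% of £104,790 = £20,958
Total before cap: £104,790 + £20,958 = £125,748
Cap at £275,900: £125,748 is within the cap, no reduction.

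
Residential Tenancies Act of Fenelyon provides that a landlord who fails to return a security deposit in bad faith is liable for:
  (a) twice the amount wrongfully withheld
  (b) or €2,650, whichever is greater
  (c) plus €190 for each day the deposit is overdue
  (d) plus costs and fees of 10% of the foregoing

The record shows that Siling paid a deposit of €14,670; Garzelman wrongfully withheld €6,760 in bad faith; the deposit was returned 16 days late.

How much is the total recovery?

€18,216

Doubled: 2 × €6,760 = €13,520
Minimum €2,650: €13,520 meets the minimum, no increase.
Late-return penalty: 16 × €190 = €3,040
Damages plus late penalty: €13,520 + €3,040 = €16,560
Costs and fees: 10% of €16,560 = €1,656
Total recovery: €16,560 + €1,656 = €18,216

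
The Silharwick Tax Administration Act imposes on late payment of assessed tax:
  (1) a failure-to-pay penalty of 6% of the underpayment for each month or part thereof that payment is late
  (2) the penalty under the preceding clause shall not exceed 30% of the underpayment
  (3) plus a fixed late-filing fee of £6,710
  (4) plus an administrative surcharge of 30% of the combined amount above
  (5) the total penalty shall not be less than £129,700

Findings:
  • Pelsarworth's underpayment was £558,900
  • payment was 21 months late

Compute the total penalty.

Accrued rate: 6% × 21 = 126%, capped at 30% → 30%
Failure-to-pay penalty: 30% of £558,900 = £167,670
Penalty before surcharge: £167,670 + £6,710 = £174,380
Administrative surcharge: 30% of £174,380 = £52,314
Total penalty: £174,380 + £52,314 = £226,694
Minimum £129,700: £226,694 meets the minimum, no increase.

£226,694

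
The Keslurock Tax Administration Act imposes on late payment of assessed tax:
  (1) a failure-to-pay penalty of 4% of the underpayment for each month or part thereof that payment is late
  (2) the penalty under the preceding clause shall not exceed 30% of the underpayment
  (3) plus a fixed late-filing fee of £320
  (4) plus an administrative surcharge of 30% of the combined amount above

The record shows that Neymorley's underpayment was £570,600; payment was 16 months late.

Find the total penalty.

£222,950

Accrued rate: 4% × 16 = 64%, capped at 30% → 30%
Failure-to-pay penalty: 30% of £570,600 = £171,180
Penalty before surcharge: £171,180 + £320 = £171,500
Administrative surcharge: 30% of £171,500 = £51,450
Total penalty: £171,500 + £51,450 = £222,950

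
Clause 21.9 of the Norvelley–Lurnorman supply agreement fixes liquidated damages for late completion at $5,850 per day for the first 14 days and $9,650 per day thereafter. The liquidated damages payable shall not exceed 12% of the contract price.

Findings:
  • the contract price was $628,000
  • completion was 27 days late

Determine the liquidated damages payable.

First 14 days: 14 × $5,850 = $81,900
Remaining days: (27 − 14) × $9,650 = $125,450
Accrued per-day damages: $81,900 + $125,450 = $207,350
Cap: 12% of $628,000 = $75,360
Cap at $75,360: $207,350 exceeds the cap → $75,360

$75,360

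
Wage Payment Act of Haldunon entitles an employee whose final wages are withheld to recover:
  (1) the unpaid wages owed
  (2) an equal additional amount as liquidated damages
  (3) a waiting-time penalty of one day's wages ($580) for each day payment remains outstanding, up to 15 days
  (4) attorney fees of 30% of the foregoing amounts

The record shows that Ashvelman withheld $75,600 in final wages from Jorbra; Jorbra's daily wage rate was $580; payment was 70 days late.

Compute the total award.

$207,870

Liquidated damages (equal amount): $75,600
Penalty days: min(70, 15) = 15
Waiting-time penalty: 15 × $580 = $8,700
Subtotal: $75,600 + $75,600 + $8,700 = $159,900
Attorney fees: 30% of $159,900 = $47,970
Total award: $159,900 + $47,970 = $207,870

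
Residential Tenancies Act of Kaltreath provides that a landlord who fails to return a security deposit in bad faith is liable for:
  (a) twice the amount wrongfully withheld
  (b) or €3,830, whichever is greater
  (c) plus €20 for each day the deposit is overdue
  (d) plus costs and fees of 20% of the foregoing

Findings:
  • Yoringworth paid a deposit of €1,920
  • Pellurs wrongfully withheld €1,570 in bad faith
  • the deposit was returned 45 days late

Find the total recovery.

€5,676

Doubled: 2 × €1,570 = €3,140
Minimum €3,830: €3,140 is below the minimum → €3,830
Late-return penalty: 45 × €20 = €900
Damages plus late penalty: €3,830 + €900 = €4,730
Costs and fees: 20% of €4,730 = €946
Total recovery: €4,730 + €946 = €5,676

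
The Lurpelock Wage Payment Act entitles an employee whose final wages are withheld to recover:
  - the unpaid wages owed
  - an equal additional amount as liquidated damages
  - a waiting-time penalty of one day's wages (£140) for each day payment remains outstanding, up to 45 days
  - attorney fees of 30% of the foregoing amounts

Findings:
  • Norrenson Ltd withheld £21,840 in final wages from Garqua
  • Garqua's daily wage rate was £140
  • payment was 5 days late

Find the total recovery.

£57,694

Liquidated damages (equal amount): £21,840
Penalty days: min(5, 45) = 5
Waiting-time penalty: 5 × £140 = £700
Subtotal: £21,840 + £21,840 + £700 = £44,380
Attorney fees: 30% of £44,380 = £13,314
Total award: £44,380 + £13,314 = £57,694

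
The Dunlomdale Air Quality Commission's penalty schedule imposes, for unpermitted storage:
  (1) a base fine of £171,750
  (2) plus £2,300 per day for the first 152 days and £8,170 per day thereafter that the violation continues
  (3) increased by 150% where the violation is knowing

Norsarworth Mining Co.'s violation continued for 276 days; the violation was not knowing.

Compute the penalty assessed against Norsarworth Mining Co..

Civil penalty: £1,534,430

First 152 days: 152 × £2,300 = £349,600
Remaining days: (276 − 152) × £8,170 = £1,013,080
Per-day component: £349,600 + £1,013,080 = £1,362,680
Base plus per-day: £171,750 + £1,362,680 = £1,534,430
The violation was not knowing: no 150% increase.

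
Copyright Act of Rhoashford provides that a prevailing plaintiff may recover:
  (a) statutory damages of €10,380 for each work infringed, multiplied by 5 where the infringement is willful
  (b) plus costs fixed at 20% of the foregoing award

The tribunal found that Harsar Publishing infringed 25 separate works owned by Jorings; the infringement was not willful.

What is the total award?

€311,400

Statutory damages: 25 × €10,380 = €259,500
Infringement not willful: no ×5 enhancement.
Costs: 20% of €259,500 = €51,900
Award plus costs: €259,500 + €51,900 = €311,400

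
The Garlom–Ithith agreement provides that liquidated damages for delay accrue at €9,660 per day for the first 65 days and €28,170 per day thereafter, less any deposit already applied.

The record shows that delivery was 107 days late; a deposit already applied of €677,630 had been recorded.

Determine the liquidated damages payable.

€1,133,410

First 65 days: 65 × €9,660 = €627,900
Remaining days: (107 − 65) × €28,170 = €1,183,140
Accrued per-day damages: €627,900 + €1,183,140 = €1,811,040
Less deposit already applied: €1,811,040 − €677,630 = €1,133,410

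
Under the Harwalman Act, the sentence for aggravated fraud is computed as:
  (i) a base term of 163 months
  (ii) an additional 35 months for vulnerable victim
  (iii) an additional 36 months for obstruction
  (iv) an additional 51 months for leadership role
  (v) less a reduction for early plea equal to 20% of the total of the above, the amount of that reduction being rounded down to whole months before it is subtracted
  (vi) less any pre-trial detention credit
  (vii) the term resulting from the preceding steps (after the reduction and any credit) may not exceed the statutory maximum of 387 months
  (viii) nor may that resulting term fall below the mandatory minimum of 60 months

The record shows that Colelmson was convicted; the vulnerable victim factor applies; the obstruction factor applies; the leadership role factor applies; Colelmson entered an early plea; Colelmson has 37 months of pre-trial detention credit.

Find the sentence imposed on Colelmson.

Vulnerable victim enhancement: +35 months
Obstruction enhancement: +36 months
Leadership role enhancement: +51 months
Adjusted term: 163 months + 35 months + 36 months + 51 months = 285 months
Early plea reduction: 20% of 285 months = 57 months (rounded down)
After reduction: 285 − 57 = 228 months
Less pre-trial detention credit: 228 months − 37 months = 191 months
Cap at 387 months: 191 months is within the cap, no reduction.
Minimum 60 months: 191 months meets the minimum, no increase.

191 months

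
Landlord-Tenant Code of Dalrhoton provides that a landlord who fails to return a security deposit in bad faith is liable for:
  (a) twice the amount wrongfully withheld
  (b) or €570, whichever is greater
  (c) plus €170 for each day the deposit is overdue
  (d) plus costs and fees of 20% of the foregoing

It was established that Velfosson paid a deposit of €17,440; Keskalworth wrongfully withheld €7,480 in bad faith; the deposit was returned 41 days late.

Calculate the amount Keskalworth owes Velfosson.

Doubled: 2 × €7,480 = €14,960
Minimum €570: €14,960 meets the minimum, no increase.
Late-return penalty: 41 × €170 = €6,970
Damages plus late penalty: €14,960 + €6,970 = €21,930
Costs and fees: 20% of €21,930 = €4,386
Total recovery: €21,930 + €4,386 = €26,316

€26,316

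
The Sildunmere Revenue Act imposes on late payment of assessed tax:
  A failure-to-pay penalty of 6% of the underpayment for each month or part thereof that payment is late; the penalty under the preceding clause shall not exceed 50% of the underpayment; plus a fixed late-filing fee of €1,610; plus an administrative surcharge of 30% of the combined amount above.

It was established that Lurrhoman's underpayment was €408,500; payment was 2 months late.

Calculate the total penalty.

Accrued rate: 6% × 2 = 12%, capped at 50% → 12%
Failure-to-pay penalty: 12% of €408,500 = €49,020
Penalty before surcharge: €49,020 + €1,610 = €50,630
Administrative surcharge: 30% of €50,630 = €15,189
Total penalty: €50,630 + €15,189 = €65,819

Penalty: €65,819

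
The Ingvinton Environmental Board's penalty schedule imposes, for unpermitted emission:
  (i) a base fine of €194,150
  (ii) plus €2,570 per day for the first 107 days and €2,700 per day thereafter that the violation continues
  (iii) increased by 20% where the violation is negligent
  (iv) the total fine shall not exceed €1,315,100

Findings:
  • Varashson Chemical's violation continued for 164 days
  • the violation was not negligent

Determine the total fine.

€623,040

First 107 days: 107 × €2,570 = €274,990
Remaining days: (164 − 107) × €2,700 = €153,900
Per-day component: €274,990 + €153,900 = €428,890
Base plus per-day: €194,150 + €428,890 = €623,040
The violation was not negligent: no 20% increase.
Cap at €1,315,100: €623,040 is within the cap, no reduction.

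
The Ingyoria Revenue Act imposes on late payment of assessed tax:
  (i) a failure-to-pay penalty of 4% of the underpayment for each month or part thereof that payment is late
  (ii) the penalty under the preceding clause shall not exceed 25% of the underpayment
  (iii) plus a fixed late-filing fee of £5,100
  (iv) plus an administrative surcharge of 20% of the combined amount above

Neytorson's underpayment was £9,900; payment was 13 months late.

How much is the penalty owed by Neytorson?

£9,090

Accrued rate: 4% × 13 = 52%, capped at 25% → 25%
Failure-to-pay penalty: 25% of £9,900 = £2,475
Penalty before surcharge: £2,475 + £5,100 = £7,575
Administrative surcharge: 20% of £7,575 = £1,515
Total penalty: £7,575 + £1,515 = £9,090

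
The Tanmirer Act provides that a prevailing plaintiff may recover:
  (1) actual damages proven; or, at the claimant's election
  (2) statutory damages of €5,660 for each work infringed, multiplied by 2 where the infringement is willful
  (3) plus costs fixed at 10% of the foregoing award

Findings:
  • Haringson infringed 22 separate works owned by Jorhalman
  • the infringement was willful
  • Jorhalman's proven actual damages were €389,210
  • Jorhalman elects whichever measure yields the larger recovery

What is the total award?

Statutory damages: 22 × €5,660 = €124,520
Doubled: 2 × €124,520 = €249,040
Greater of actual damages (€389,210) or enhanced statutory damages (€249,040): €389,210
Costs: 10% of €389,210 = €38,921
Award plus costs: €389,210 + €38,921 = €428,131

€428,131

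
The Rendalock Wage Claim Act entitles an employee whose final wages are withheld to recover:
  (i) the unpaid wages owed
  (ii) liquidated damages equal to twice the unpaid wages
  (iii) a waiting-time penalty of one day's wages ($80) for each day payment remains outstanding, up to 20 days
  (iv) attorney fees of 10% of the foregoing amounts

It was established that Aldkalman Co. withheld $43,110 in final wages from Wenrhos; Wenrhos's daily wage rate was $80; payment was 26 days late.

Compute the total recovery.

Doubled: 2 × $43,110 = $86,220
Penalty days: min(26, 20) = 20
Waiting-time penalty: 20 × $80 = $1,600
Subtotal: $43,110 + $86,220 + $1,600 = $130,930
Attorney fees: 10% of $130,930 = $13,093
Total award: $130,930 + $13,093 = $144,023

$144,023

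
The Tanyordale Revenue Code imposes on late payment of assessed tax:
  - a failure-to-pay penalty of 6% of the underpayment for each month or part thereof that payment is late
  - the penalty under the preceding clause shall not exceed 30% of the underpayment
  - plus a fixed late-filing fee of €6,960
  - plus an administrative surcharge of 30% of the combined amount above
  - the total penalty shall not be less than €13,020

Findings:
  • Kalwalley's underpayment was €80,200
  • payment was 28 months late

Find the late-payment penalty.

€40,326

Accrued rate: 6% × 28 = 168%, capped at 30% → 30%
Failure-to-pay penalty: 30% of €80,200 = €24,060
Penalty before surcharge: €24,060 + €6,960 = €31,020
Administrative surcharge: 30% of €31,020 = €9,306
Total penalty: €31,020 + €9,306 = €40,326
Minimum €13,020: €40,326 meets the minimum, no increase.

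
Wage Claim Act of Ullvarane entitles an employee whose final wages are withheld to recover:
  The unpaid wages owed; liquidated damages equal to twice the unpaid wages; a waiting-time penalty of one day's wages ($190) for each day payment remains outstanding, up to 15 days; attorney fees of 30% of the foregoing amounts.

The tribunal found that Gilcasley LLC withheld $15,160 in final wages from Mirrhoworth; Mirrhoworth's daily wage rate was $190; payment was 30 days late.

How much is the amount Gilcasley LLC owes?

Doubled: 2 × $15,160 = $30,320
Penalty days: min(30, 15) = 15
Waiting-time penalty: 15 × $190 = $2,850
Subtotal: $15,160 + $30,320 + $2,850 = $48,330
Attorney fees: 30% of $48,330 = $14,499
Total award: $48,330 + $14,499 = $62,829

$62,829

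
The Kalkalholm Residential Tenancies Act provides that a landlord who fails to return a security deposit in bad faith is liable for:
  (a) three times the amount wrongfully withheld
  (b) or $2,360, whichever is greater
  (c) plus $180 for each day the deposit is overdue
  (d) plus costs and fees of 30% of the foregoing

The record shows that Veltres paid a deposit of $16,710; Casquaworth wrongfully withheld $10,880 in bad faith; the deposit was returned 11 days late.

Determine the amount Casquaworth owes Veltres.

Trebled: 3 × $10,880 = $32,640
Minimum $2,360: $32,640 meets the minimum, no increase.
Late-return penalty: 11 × $180 = $1,980
Damages plus late penalty: $32,640 + $1,980 = $34,620
Costs and fees: 30% of $34,620 = $10,386
Total recovery: $34,620 + $10,386 = $45,006

$45,006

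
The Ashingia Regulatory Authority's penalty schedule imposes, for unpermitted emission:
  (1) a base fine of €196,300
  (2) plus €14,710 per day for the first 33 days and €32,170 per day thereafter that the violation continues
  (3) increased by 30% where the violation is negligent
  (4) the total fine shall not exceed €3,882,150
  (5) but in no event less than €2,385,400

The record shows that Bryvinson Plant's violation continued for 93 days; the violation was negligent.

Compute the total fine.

First 33 days: 33 × €14,710 = €485,430
Remaining days: (93 − 33) × €32,170 = €1,930,200
Per-day component: €485,430 + €1,930,200 = €2,415,630
Base plus per-day: €196,300 + €2,415,630 = €2,611,930
Enhancement: 30% of €2,611,930 = €783,579
Enhanced fine: €2,611,930 + €783,579 = €3,395,509
Cap at €3,882,150: €3,395,509 is within the cap, no reduction.
Minimum €2,385,400: €3,395,509 meets the minimum, no increase.

Civil penalty: €3,395,509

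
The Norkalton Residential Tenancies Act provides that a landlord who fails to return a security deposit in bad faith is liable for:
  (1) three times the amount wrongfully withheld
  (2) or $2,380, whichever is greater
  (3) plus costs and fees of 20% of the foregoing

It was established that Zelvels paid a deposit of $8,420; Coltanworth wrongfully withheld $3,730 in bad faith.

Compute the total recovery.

$13,428

Trebled: 3 × $3,730 = $11,190
Minimum $2,380: $11,190 meets the minimum, no increase.
Costs and fees: 20% of $11,190 = $2,238
Total recovery: $11,190 + $2,238 = $13,428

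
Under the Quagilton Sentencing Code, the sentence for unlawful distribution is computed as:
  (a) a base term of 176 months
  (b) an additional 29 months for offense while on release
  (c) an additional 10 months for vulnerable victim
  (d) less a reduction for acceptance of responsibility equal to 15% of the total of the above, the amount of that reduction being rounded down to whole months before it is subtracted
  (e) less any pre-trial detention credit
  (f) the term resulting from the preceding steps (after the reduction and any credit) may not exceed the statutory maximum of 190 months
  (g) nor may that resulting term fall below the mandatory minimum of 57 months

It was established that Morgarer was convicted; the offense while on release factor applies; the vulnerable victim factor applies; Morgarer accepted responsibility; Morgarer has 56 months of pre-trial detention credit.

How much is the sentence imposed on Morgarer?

127 months

Offense while on release enhancement: +29 months
Vulnerable victim enhancement: +10 months
Adjusted term: 176 months + 29 months + 10 months = 215 months
Acceptance of responsibility reduction: 15% of 215 months = 32 months (rounded down)
After reduction: 215 − 32 = 183 months
Less pre-trial detention credit: 183 months − 56 months = 127 months
Cap at 190 months: 127 months is within the cap, no reduction.
Minimum 57 months: 127 months meets the minimum, no increase.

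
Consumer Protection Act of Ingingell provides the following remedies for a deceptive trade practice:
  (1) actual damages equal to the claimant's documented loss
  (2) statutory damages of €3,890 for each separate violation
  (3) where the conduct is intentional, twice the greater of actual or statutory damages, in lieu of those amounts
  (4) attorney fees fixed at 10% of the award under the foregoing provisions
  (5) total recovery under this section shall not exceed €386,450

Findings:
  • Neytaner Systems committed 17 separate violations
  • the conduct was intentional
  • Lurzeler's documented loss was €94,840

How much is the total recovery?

Total recovery: €208,648

Statutory damages: 17 × €3,890 = €66,130
Greater of actual damages (€94,840) or statutory damages (€66,130): €94,840
Doubled: 2 × €94,840 = €189,680
Attorney fees: 10% of €189,680 = €18,968
Total before cap: €189,680 + €18,968 = €208,648
Cap at €386,450: €208,648 is within the cap, no reduction.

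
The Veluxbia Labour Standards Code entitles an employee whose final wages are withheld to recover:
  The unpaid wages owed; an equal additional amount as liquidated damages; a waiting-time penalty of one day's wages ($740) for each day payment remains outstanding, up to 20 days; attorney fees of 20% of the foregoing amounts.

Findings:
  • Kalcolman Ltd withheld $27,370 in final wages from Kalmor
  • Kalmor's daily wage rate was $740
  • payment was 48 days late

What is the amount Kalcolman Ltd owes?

Liquidated damages (equal amount): $27,370
Penalty days: min(48, 20) = 20
Waiting-time penalty: 20 × $740 = $14,800
Subtotal: $27,370 + $27,370 + $14,800 = $69,540
Attorney fees: 20% of $69,540 = $13,908
Total award: $69,540 + $13,908 = $83,448

$83,448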